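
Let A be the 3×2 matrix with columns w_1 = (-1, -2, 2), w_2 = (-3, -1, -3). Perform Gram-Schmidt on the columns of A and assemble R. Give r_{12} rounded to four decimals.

r_{12} = -0.3333

w_1 = (-1, -2, 2); ‖w_1‖ = 3.0000, so e_1 = (-0.3333, -0.6667, 0.6667).
r_{12} = e_1·w_2 = -0.3333.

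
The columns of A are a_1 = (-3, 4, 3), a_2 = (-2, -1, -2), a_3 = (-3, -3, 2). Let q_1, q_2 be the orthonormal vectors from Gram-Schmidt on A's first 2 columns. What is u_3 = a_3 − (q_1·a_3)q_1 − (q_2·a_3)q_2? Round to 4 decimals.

u_3 = (-1.2586, -3.0207, 2.7690)

q_1 = a_1/‖a_1‖ = (-3, 4, 3)/5.8310 = (-0.5145, 0.6860, 0.5145).
r_{12} = q_1·a_2 = -0.6860.
u_2 = a_2 + 0.6860·q_1 = (-2.3529, -0.5294, -1.6471).
‖u_2‖ = 2.9205, so q_2 = (-0.8057, -0.1813, -0.5640).
r_{13} = q_1·a_3 = 0.5145; r_{23} = q_2·a_3 = 1.8329.
u_3 = a_3 − 0.5145·q_1 − 1.8329·q_2 = (-1.2586, -3.0207, 2.7690).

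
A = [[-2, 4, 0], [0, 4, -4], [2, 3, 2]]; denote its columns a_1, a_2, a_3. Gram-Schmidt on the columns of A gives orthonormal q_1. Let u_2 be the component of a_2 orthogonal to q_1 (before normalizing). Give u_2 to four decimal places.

u_2 = (3.5000, 4.0000, 3.5000)

q_1 = a_1/‖a_1‖ = (-2, 0, 2)/2.8284 = (-0.7071, 0.0000, 0.7071).
r_{12} = q_1·a_2 = -0.7071.
u_2 = a_2 + 0.7071·q_1 = (3.5000, 4.0000, 3.5000).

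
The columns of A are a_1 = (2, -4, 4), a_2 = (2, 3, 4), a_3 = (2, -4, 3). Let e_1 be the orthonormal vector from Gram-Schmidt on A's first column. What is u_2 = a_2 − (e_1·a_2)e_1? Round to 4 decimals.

e_1 = a_1/‖a_1‖ = (2, -4, 4)/6.0000 = (0.3333, -0.6667, 0.6667).
r_{12} = e_1·a_2 = 1.3333.
u_2 = a_2 − 1.3333·e_1 = (1.5556, 3.8889, 3.1111).

u_2 = (1.5556, 3.8889, 3.1111)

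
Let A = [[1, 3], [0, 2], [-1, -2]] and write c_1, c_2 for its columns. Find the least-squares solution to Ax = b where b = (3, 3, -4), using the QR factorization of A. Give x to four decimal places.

e_1 = c_1/‖c_1‖ = (1, 0, -1)/1.4142 = (0.7071, 0.0000, -0.7071).
r_{12} = e_1·c_2 = 3.5355.
u_2 = c_2 − 3.5355·e_1 = (0.5000, 2.0000, 0.5000).
‖u_2‖ = 2.1213, so e_2 = (0.2357, 0.9428, 0.2357).
Qᵀb = (4.9497, 2.5927).
Back-substitute: x_2 = 2.5927/2.1213 = 1.2222.
x_1 = (4.9497 − 3.5355·1.2222)/1.4142 = 0.4444.

x = (0.4444, 1.2222)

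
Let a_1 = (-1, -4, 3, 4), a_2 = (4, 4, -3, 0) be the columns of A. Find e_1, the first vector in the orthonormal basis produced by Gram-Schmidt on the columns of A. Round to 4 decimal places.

e_1 = (-0.1543, -0.6172, 0.4629, 0.6172)

e_1 = a_1/‖a_1‖ = (-1, -4, 3, 4)/6.4807 = (-0.1543, -0.6172, 0.4629, 0.6172).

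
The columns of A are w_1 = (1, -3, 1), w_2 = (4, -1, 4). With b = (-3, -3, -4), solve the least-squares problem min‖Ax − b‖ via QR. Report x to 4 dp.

w_1 = (1, -3, 1); ‖w_1‖ = 3.3166, so e_1 = (0.3015, -0.9045, 0.3015).
e_1·w_2 = 0.3015·4 + (-0.9045)·(-1) + 0.3015·4 = 3.3166.
u_2 = w_2 − 3.3166·e_1 = (3.0000, 2.0000, 3.0000).
‖u_2‖ = 4.6904, so e_2 = (0.6396, 0.4264, 0.6396).
Qᵀb = (0.6030, -5.7564).
Back-substitute: x_2 = -5.7564/4.6904 = -1.2273.
x_1 = (0.6030 − 3.3166·(-1.2273))/3.3166 = 1.4091.

x = (1.4091, -1.2273)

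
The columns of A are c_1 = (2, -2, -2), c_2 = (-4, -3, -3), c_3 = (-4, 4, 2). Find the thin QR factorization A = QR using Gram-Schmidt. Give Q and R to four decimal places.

c_1 = (2, -2, -2); ‖c_1‖ = 3.4641, so q_1 = (0.5774, -0.5774, -0.5774).
q_1·c_2 = 0.5774·(-4) + (-0.5774)·(-3) + (-0.5774)·(-3) = 1.1547.
u_2 = c_2 − 1.1547·q_1 = (-4.6667, -2.3333, -2.3333).
‖u_2‖ = 5.7155, so q_2 = (-0.8165, -0.4082, -0.4082).
q_1·c_3 = 0.5774·(-4) + (-0.5774)·4 + (-0.5774)·2 = -5.7735; q_2·c_3 = (-0.8165)·(-4) + (-0.4082)·4 + (-0.4082)·2 = 0.8165.
u_3 = c_3 + 5.7735·q_1 − 0.8165·q_2 = (0.0000, 1.0000, -1.0000).
‖u_3‖ = 1.4142, so q_3 = (0.0000, 0.7071, -0.7071).

Q = [[0.5774, -0.8165, 0.0000], [-0.5774, -0.4082, 0.7071], [-0.5774, -0.4082, -0.7071]], R = [[3.4641, 1.1547, -5.7735], [0.0000, 5.7155, 0.8165], [0.0000, 0.0000, 1.4142]]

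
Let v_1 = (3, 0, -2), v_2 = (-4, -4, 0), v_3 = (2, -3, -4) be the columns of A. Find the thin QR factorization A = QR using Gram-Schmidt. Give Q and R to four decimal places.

Q = [[0.8321, -0.2691, -0.4851], [0.0000, -0.8745, 0.4851], [-0.5547, -0.4036, -0.7276]], R = [[3.6056, -3.3282, 3.8829], [0.0000, 4.5742, 3.6997], [0.0000, 0.0000, 0.4851]]

e_1 = v_1/‖v_1‖ = (3, 0, -2)/3.6056 = (0.8321, 0.0000, -0.5547).
r_{12} = e_1·v_2 = -3.3282.
u_2 = v_2 + 3.3282·e_1 = (-1.2308, -4.0000, -1.8462).
‖u_2‖ = 4.5742, so e_2 = (-0.2691, -0.8745, -0.4036).
r_{13} = e_1·v_3 = 3.8829; r_{23} = e_2·v_3 = 3.6997.
u_3 = v_3 − 3.8829·e_1 − 3.6997·e_2 = (-0.2353, 0.2353, -0.3529).
‖u_3‖ = 0.4851, so e_3 = (-0.4851, 0.4851, -0.7276).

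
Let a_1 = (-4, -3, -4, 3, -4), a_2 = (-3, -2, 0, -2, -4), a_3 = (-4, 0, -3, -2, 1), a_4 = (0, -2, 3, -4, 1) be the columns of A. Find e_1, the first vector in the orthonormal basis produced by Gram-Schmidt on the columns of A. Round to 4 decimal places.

a_1 = (-4, -3, -4, 3, -4); ‖a_1‖ = 8.1240, so e_1 = (-0.4924, -0.3693, -0.4924, 0.3693, -0.4924).

e_1 = (-0.4924, -0.3693, -0.4924, 0.3693, -0.4924)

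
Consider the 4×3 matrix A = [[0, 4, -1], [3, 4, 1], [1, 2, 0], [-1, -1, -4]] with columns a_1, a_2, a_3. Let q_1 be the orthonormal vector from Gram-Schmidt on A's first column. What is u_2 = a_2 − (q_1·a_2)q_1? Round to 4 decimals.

u_2 = (4.0000, -0.0909, 0.6364, 0.3636)

a_1 = (0, 3, 1, -1); ‖a_1‖ = 3.3166, so q_1 = (0.0000, 0.9045, 0.3015, -0.3015).
q_1·a_2 = 0.0000·4 + 0.9045·4 + 0.3015·2 + (-0.3015)·(-1) = 4.5227.
u_2 = a_2 − 4.5227·q_1 = (4.0000, -0.0909, 0.6364, 0.3636).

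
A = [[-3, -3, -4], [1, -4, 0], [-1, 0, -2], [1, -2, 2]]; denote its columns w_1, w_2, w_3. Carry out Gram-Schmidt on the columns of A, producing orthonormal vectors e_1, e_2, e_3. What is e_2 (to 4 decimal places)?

e_2 = (-0.4233, -0.7996, 0.0470, -0.4233)

w_1 = (-3, 1, -1, 1); ‖w_1‖ = 3.4641, so e_1 = (-0.8660, 0.2887, -0.2887, 0.2887).
e_1·w_2 = (-0.8660)·(-3) + 0.2887·(-4) + (-0.2887)·0 + 0.2887·(-2) = 0.8660.
u_2 = w_2 − 0.8660·e_1 = (-2.2500, -4.2500, 0.2500, -2.2500).
‖u_2‖ = 5.3151, so e_2 = (-0.4233, -0.7996, 0.0470, -0.4233).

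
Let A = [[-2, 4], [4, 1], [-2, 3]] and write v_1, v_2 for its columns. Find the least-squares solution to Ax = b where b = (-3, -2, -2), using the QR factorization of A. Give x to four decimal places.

e_1 = v_1/‖v_1‖ = (-2, 4, -2)/4.8990 = (-0.4082, 0.8165, -0.4082).
r_{12} = e_1·v_2 = -2.0412.
u_2 = v_2 + 2.0412·e_1 = (3.1667, 2.6667, 2.1667).
‖u_2‖ = 4.6726, so e_2 = (0.6777, 0.5707, 0.4637).
Qᵀb = (0.4082, -4.1019).
Back-substitute: x_2 = -4.1019/4.6726 = -0.8779.
x_1 = (0.4082 + 2.0412·(-0.8779))/4.8990 = -0.2824.

x = (-0.2824, -0.8779)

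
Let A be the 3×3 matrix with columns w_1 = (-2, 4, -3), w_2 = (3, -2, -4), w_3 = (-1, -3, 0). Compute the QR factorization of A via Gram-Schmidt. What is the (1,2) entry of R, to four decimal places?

w_1 = (-2, 4, -3); ‖w_1‖ = 5.3852, so q_1 = (-0.3714, 0.7428, -0.5571).
r_{12} = q_1·w_2 = -0.3714.

r_{12} = -0.3714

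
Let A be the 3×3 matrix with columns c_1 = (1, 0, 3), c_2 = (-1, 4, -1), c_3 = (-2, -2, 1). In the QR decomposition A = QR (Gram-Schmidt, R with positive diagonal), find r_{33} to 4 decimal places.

r_{33} = 2.4988

c_1 = (1, 0, 3); ‖c_1‖ = 3.1623, so e_1 = (0.3162, 0.0000, 0.9487).
e_1·c_2 = 0.3162·(-1) + 0.0000·4 + 0.9487·(-1) = -1.2649.
u_2 = c_2 + 1.2649·e_1 = (-0.6000, 4.0000, 0.2000).
‖u_2‖ = 4.0497, so e_2 = (-0.1482, 0.9877, 0.0494).
e_1·c_3 = 0.3162·(-2) + 0.0000·(-2) + 0.9487·1 = 0.3162; e_2·c_3 = (-0.1482)·(-2) + 0.9877·(-2) + 0.0494·1 = -1.6298.
u_3 = c_3 − 0.3162·e_1 + 1.6298·e_2 = (-2.3415, -0.3902, 0.7805).
r_{33} = ‖u_3‖ = 2.4988.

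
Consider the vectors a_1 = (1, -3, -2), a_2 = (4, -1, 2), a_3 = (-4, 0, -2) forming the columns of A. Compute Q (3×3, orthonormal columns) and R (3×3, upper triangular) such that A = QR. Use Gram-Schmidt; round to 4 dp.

Q = [[0.2673, 0.8391, -0.4739], [-0.8018, -0.0792, -0.5923], [-0.5345, 0.5383, 0.6516]], R = [[3.7417, 0.8018, 0.0000], [0.0000, 4.5119, -4.4327], [0.0000, 0.0000, 0.5923]]

a_1 = (1, -3, -2); ‖a_1‖ = 3.7417, so q_1 = (0.2673, -0.8018, -0.5345).
q_1·a_2 = 0.2673·4 + (-0.8018)·(-1) + (-0.5345)·2 = 0.8018.
u_2 = a_2 − 0.8018·q_1 = (3.7857, -0.3571, 2.4286).
‖u_2‖ = 4.5119, so q_2 = (0.8391, -0.0792, 0.5383).
q_1·a_3 = 0.2673·(-4) + (-0.8018)·0 + (-0.5345)·(-2) = 0.0000; q_2·a_3 = 0.8391·(-4) + (-0.0792)·0 + 0.5383·(-2) = -4.4327.
u_3 = a_3 + 0.0000·q_1 + 4.4327·q_2 = (-0.2807, -0.3509, 0.3860).
‖u_3‖ = 0.5923, so q_3 = (-0.4739, -0.5923, 0.6516).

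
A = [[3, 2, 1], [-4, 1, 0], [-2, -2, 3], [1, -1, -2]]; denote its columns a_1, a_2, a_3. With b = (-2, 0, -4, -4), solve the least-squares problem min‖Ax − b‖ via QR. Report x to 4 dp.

x = (-0.2771, 0.8575, -0.4050)

a_1 = (3, -4, -2, 1); ‖a_1‖ = 5.4772, so q_1 = (0.5477, -0.7303, -0.3651, 0.1826).
q_1·a_2 = 0.5477·2 + (-0.7303)·1 + (-0.3651)·(-2) + 0.1826·(-1) = 0.9129.
u_2 = a_2 − 0.9129·q_1 = (1.5000, 1.6667, -1.6667, -1.1667).
‖u_2‖ = 3.0277, so q_2 = (0.4954, 0.5505, -0.5505, -0.3853).
q_1·a_3 = 0.5477·1 + (-0.7303)·0 + (-0.3651)·3 + 0.1826·(-2) = -0.9129; q_2·a_3 = 0.4954·1 + 0.5505·0 + (-0.5505)·3 + (-0.3853)·(-2) = -0.3853.
u_3 = a_3 + 0.9129·q_1 + 0.3853·q_2 = (1.6909, -0.4545, 2.4545, -1.9818).
‖u_3‖ = 3.6081, so q_3 = (0.4686, -0.1260, 0.6803, -0.5493).
Qᵀb = (-0.3651, 2.7524, -1.4614).
Back-substitute: x_3 = -1.4614/3.6081 = -0.4050.
x_2 = (2.7524 + 0.3853·(-0.4050))/3.0277 = 0.8575.
x_1 = (-0.3651 − 0.9129·0.8575 + 0.9129·(-0.4050))/5.4772 = -0.2771.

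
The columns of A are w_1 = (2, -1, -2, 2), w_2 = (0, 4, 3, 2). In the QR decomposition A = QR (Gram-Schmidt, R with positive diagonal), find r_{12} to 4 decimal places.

q_1 = w_1/‖w_1‖ = (2, -1, -2, 2)/3.6056 = (0.5547, -0.2774, -0.5547, 0.5547).
r_{12} = q_1·w_2 = -1.6641.

r_{12} = -1.6641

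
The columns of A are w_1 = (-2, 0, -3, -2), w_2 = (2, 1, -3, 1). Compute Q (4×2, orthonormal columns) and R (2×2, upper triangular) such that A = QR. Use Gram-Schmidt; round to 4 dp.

q_1 = w_1/‖w_1‖ = (-2, 0, -3, -2)/4.1231 = (-0.4851, 0.0000, -0.7276, -0.4851).
r_{12} = q_1·w_2 = 0.7276.
u_2 = w_2 − 0.7276·q_1 = (2.3529, 1.0000, -2.4706, 1.3529).
‖u_2‖ = 3.8040, so q_2 = (0.6185, 0.2629, -0.6495, 0.3557).

Q = [[-0.4851, 0.6185], [0.0000, 0.2629], [-0.7276, -0.6495], [-0.4851, 0.3557]], R = [[4.1231, 0.7276], [0.0000, 3.8040]]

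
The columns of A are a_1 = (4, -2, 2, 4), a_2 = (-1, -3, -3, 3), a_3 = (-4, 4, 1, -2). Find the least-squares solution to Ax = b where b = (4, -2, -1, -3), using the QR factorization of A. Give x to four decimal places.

e_1 = a_1/‖a_1‖ = (4, -2, 2, 4)/6.3246 = (0.6325, -0.3162, 0.3162, 0.6325).
r_{12} = e_1·a_2 = 1.2649.
u_2 = a_2 − 1.2649·e_1 = (-1.8000, -2.6000, -3.4000, 2.2000).
‖u_2‖ = 5.1381, so e_2 = (-0.3503, -0.5060, -0.6617, 0.4282).
r_{13} = e_1·a_3 = -4.7434; r_{23} = e_2·a_3 = -2.1409.
u_3 = a_3 + 4.7434·e_1 + 2.1409·e_2 = (-1.7500, 1.4167, 1.0833, 1.9167).
‖u_3‖ = 3.1491, so e_3 = (-0.5557, 0.4499, 0.3440, 0.6086).
Qᵀb = (0.9487, -1.0120, -5.2926).
Back-substitute: x_3 = -5.2926/3.1491 = -1.6807.
x_2 = (-1.0120 + 2.1409·(-1.6807))/5.1381 = -0.8972.
x_1 = (0.9487 − 1.2649·(-0.8972) + 4.7434·(-1.6807))/6.3246 = -0.9311.

x = (-0.9311, -0.8972, -1.6807)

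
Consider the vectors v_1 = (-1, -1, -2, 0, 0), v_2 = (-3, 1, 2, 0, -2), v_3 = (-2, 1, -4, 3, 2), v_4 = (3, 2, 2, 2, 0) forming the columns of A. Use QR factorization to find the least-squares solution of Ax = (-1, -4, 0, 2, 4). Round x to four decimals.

v_1 = (-1, -1, -2, 0, 0); ‖v_1‖ = 2.4495, so q_1 = (-0.4082, -0.4082, -0.8165, 0.0000, 0.0000).
q_1·v_2 = (-0.4082)·(-3) + (-0.4082)·1 + (-0.8165)·2 + 0.0000·0 + 0.0000·(-2) = -0.8165.
u_2 = v_2 + 0.8165·q_1 = (-3.3333, 0.6667, 1.3333, 0.0000, -2.0000).
‖u_2‖ = 4.1633, so q_2 = (-0.8006, 0.1601, 0.3203, 0.0000, -0.4804).
q_1·v_3 = (-0.4082)·(-2) + (-0.4082)·1 + (-0.8165)·(-4) + 0.0000·3 + 0.0000·2 = 3.6742; q_2·v_3 = (-0.8006)·(-2) + 0.1601·1 + 0.3203·(-4) + 0.0000·3 + (-0.4804)·2 = -0.4804.
u_3 = v_3 − 3.6742·q_1 + 0.4804·q_2 = (-0.8846, 2.5769, -0.8462, 3.0000, 1.7692).
‖u_3‖ = 4.5021, so q_3 = (-0.1965, 0.5724, -0.1879, 0.6664, 0.3930).
q_1·v_4 = (-0.4082)·3 + (-0.4082)·2 + (-0.8165)·2 + 0.0000·2 + 0.0000·0 = -3.6742; q_2·v_4 = (-0.8006)·3 + 0.1601·2 + 0.3203·2 + 0.0000·2 + (-0.4804)·0 = -1.4412; q_3·v_4 = (-0.1965)·3 + 0.5724·2 + (-0.1879)·2 + 0.6664·2 + 0.3930·0 = 1.5121.
u_4 = v_4 + 3.6742·q_1 + 1.4412·q_2 − 1.5121·q_3 = (0.6433, -0.1347, -0.2543, 0.9924, -1.2865).
‖u_4‖ = 1.7711, so q_4 = (0.3632, -0.0761, -0.1436, 0.5604, -0.7264).
Qᵀb = (2.0412, -1.7614, 0.8116, -1.8439).
Back-substitute: x_4 = -1.8439/1.7711 = -1.0411.
x_3 = (0.8116 − 1.5121·(-1.0411))/4.5021 = 0.5299.
x_2 = (-1.7614 + 0.4804·0.5299 + 1.4412·(-1.0411))/4.1633 = -0.7223.
x_1 = (2.0412 + 0.8165·(-0.7223) − 3.6742·0.5299 + 3.6742·(-1.0411))/2.4495 = -1.7641.

x = (-1.7641, -0.7223, 0.5299, -1.0411)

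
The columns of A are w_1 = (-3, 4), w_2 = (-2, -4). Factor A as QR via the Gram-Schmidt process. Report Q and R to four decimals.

Q = [[-0.6000, -0.8000], [0.8000, -0.6000]], R = [[5.0000, -2.0000], [0.0000, 4.0000]]

w_1 = (-3, 4); ‖w_1‖ = 5.0000, so e_1 = (-0.6000, 0.8000).
e_1·w_2 = (-0.6000)·(-2) + 0.8000·(-4) = -2.0000.
u_2 = w_2 + 2.0000·e_1 = (-3.2000, -2.4000).
‖u_2‖ = 4.0000, so e_2 = (-0.8000, -0.6000).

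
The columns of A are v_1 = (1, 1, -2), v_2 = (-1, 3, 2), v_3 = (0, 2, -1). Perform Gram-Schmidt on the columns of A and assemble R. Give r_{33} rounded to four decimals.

r_{33} = 0.4472

v_1 = (1, 1, -2); ‖v_1‖ = 2.4495, so q_1 = (0.4082, 0.4082, -0.8165).
q_1·v_2 = 0.4082·(-1) + 0.4082·3 + (-0.8165)·2 = -0.8165.
u_2 = v_2 + 0.8165·q_1 = (-0.6667, 3.3333, 1.3333).
‖u_2‖ = 3.6515, so q_2 = (-0.1826, 0.9129, 0.3651).
q_1·v_3 = 0.4082·0 + 0.4082·2 + (-0.8165)·(-1) = 1.6330; q_2·v_3 = (-0.1826)·0 + 0.9129·2 + 0.3651·(-1) = 1.4606.
u_3 = v_3 − 1.6330·q_1 − 1.4606·q_2 = (-0.4000, 0.0000, -0.2000).
r_{33} = ‖u_3‖ = 0.4472.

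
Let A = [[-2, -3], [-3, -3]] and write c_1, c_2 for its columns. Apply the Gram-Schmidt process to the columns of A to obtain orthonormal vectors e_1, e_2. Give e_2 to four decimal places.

e_1 = c_1/‖c_1‖ = (-2, -3)/3.6056 = (-0.5547, -0.8321).
r_{12} = e_1·c_2 = 4.1603.
u_2 = c_2 − 4.1603·e_1 = (-0.6923, 0.4615).
‖u_2‖ = 0.8321, so e_2 = (-0.8321, 0.5547).

e_2 = (-0.8321, 0.5547)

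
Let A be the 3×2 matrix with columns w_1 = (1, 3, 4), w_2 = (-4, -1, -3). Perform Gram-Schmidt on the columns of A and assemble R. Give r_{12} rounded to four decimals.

w_1 = (1, 3, 4); ‖w_1‖ = 5.0990, so q_1 = (0.1961, 0.5883, 0.7845).
r_{12} = q_1·w_2 = -3.7262.

r_{12} = -3.7262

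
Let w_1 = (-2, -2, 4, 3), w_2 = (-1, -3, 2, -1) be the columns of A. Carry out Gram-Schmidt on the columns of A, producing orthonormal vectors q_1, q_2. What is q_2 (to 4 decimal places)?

w_1 = (-2, -2, 4, 3); ‖w_1‖ = 5.7446, so q_1 = (-0.3482, -0.3482, 0.6963, 0.5222).
q_1·w_2 = (-0.3482)·(-1) + (-0.3482)·(-3) + 0.6963·2 + 0.5222·(-1) = 2.2630.
u_2 = w_2 − 2.2630·q_1 = (-0.2121, -2.2121, 0.4242, -2.1818).
‖u_2‖ = 3.1431, so q_2 = (-0.0675, -0.7038, 0.1350, -0.6942).

q_2 = (-0.0675, -0.7038, 0.1350, -0.6942)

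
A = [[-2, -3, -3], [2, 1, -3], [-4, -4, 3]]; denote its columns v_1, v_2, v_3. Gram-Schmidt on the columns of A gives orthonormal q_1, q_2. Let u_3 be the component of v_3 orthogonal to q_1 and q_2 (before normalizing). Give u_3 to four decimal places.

q_1 = v_1/‖v_1‖ = (-2, 2, -4)/4.8990 = (-0.4082, 0.4082, -0.8165).
r_{12} = q_1·v_2 = 4.8990.
u_2 = v_2 − 4.8990·q_1 = (-1.0000, -1.0000, 0.0000).
‖u_2‖ = 1.4142, so q_2 = (-0.7071, -0.7071, 0.0000).
r_{13} = q_1·v_3 = -2.4495; r_{23} = q_2·v_3 = 4.2426.
u_3 = v_3 + 2.4495·q_1 − 4.2426·q_2 = (-1.0000, 1.0000, 1.0000).

u_3 = (-1.0000, 1.0000, 1.0000)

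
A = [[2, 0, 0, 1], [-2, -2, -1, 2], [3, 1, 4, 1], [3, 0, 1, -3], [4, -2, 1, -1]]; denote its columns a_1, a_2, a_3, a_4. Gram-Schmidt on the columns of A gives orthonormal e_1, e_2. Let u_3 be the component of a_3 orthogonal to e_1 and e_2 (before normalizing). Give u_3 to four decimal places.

a_1 = (2, -2, 3, 3, 4); ‖a_1‖ = 6.4807, so e_1 = (0.3086, -0.3086, 0.4629, 0.4629, 0.6172).
e_1·a_2 = 0.3086·0 + (-0.3086)·(-2) + 0.4629·1 + 0.4629·0 + 0.6172·(-2) = -0.1543.
u_2 = a_2 + 0.1543·e_1 = (0.0476, -2.0476, 1.0714, 0.0714, -1.9048).
‖u_2‖ = 2.9960, so e_2 = (0.0159, -0.6834, 0.3576, 0.0238, -0.6358).
e_1·a_3 = 0.3086·0 + (-0.3086)·(-1) + 0.4629·4 + 0.4629·1 + 0.6172·1 = 3.2404; e_2·a_3 = 0.0159·0 + (-0.6834)·(-1) + 0.3576·4 + 0.0238·1 + (-0.6358)·1 = 1.5020.
u_3 = a_3 − 3.2404·e_1 − 1.5020·e_2 = (-1.0239, 1.0265, 1.9629, -0.5358, -0.0451).

u_3 = (-1.0239, 1.0265, 1.9629, -0.5358, -0.0451)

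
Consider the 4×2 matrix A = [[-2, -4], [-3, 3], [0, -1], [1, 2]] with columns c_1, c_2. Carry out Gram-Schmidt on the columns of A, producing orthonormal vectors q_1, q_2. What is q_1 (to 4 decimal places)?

c_1 = (-2, -3, 0, 1); ‖c_1‖ = 3.7417, so q_1 = (-0.5345, -0.8018, 0.0000, 0.2673).

q_1 = (-0.5345, -0.8018, 0.0000, 0.2673)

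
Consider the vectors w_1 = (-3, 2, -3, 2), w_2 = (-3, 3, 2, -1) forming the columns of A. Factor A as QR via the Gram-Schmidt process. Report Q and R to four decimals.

Q = [[-0.5883, -0.4771], [0.3922, 0.5357], [-0.5883, 0.6110], [0.3922, -0.3348]], R = [[5.0990, 1.3728], [0.0000, 4.5951]]

w_1 = (-3, 2, -3, 2); ‖w_1‖ = 5.0990, so q_1 = (-0.5883, 0.3922, -0.5883, 0.3922).
q_1·w_2 = (-0.5883)·(-3) + 0.3922·3 + (-0.5883)·2 + 0.3922·(-1) = 1.3728.
u_2 = w_2 − 1.3728·q_1 = (-2.1923, 2.4615, 2.8077, -1.5385).
‖u_2‖ = 4.5951, so q_2 = (-0.4771, 0.5357, 0.6110, -0.3348).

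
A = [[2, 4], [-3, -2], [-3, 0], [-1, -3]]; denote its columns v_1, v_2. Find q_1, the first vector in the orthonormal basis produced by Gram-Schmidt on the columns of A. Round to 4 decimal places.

v_1 = (2, -3, -3, -1); ‖v_1‖ = 4.7958, so q_1 = (0.4170, -0.6255, -0.6255, -0.2085).

q_1 = (0.4170, -0.6255, -0.6255, -0.2085)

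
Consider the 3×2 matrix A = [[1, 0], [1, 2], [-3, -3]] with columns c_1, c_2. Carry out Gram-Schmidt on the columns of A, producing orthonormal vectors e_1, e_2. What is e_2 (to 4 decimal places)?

c_1 = (1, 1, -3); ‖c_1‖ = 3.3166, so e_1 = (0.3015, 0.3015, -0.9045).
e_1·c_2 = 0.3015·0 + 0.3015·2 + (-0.9045)·(-3) = 3.3166.
u_2 = c_2 − 3.3166·e_1 = (-1.0000, 1.0000, 0.0000).
‖u_2‖ = 1.4142, so e_2 = (-0.7071, 0.7071, 0.0000).

e_2 = (-0.7071, 0.7071, 0.0000)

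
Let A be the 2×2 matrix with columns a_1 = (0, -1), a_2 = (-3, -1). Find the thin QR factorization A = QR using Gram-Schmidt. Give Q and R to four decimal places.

Q = [[0.0000, -1.0000], [-1.0000, 0.0000]], R = [[1.0000, 1.0000], [0.0000, 3.0000]]

a_1 = (0, -1); ‖a_1‖ = 1.0000, so q_1 = (0.0000, -1.0000).
q_1·a_2 = 0.0000·(-3) + (-1.0000)·(-1) = 1.0000.
u_2 = a_2 − 1.0000·q_1 = (-3.0000, 0.0000).
‖u_2‖ = 3.0000, so q_2 = (-1.0000, 0.0000).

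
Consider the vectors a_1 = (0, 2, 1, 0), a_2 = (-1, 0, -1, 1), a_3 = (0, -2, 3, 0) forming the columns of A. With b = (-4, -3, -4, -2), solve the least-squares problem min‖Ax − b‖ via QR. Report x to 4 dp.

a_1 = (0, 2, 1, 0); ‖a_1‖ = 2.2361, so q_1 = (0.0000, 0.8944, 0.4472, 0.0000).
q_1·a_2 = 0.0000·(-1) + 0.8944·0 + 0.4472·(-1) + 0.0000·1 = -0.4472.
u_2 = a_2 + 0.4472·q_1 = (-1.0000, 0.4000, -0.8000, 1.0000).
‖u_2‖ = 1.6733, so q_2 = (-0.5976, 0.2390, -0.4781, 0.5976).
q_1·a_3 = 0.0000·0 + 0.8944·(-2) + 0.4472·3 + 0.0000·0 = -0.4472; q_2·a_3 = (-0.5976)·0 + 0.2390·(-2) + (-0.4781)·3 + 0.5976·0 = -1.9124.
u_3 = a_3 + 0.4472·q_1 + 1.9124·q_2 = (-1.1429, -1.1429, 2.2857, 1.1429).
‖u_3‖ = 3.0237, so q_3 = (-0.3780, -0.3780, 0.7559, 0.3780).
Qᵀb = (-4.4721, 2.3905, -1.1339).
Back-substitute: x_3 = -1.1339/3.0237 = -0.3750.
x_2 = (2.3905 + 1.9124·(-0.3750))/1.6733 = 1.0000.
x_1 = (-4.4721 + 0.4472·1.0000 + 0.4472·(-0.3750))/2.2361 = -1.8750.

x = (-1.8750, 1.0000, -0.3750)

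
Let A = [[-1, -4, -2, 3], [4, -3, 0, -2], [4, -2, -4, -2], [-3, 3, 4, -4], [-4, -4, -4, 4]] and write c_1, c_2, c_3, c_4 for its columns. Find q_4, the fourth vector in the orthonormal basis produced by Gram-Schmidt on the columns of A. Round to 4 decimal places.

q_4 = (0.1165, -0.2062, -0.5681, -0.7505, -0.2406)

q_1 = c_1/‖c_1‖ = (-1, 4, 4, -3, -4)/7.6158 = (-0.1313, 0.5252, 0.5252, -0.3939, -0.5252).
r_{12} = q_1·c_2 = -1.1818.
u_2 = c_2 + 1.1818·q_1 = (-4.1552, -2.3793, -1.3793, 2.5345, -4.6207).
‖u_2‖ = 7.2528, so q_2 = (-0.5729, -0.3281, -0.1902, 0.3494, -0.6371).
r_{13} = q_1·c_3 = -1.3131; r_{23} = q_2·c_3 = 5.8527.
u_3 = c_3 + 1.3131·q_1 − 5.8527·q_2 = (1.1806, 2.6096, -2.1973, 1.4376, -0.9610).
‖u_3‖ = 4.0028, so q_3 = (0.2949, 0.6520, -0.5489, 0.3591, -0.2401).
r_{14} = q_1·c_4 = -3.0200; r_{24} = q_2·c_4 = -4.6284; r_{34} = q_3·c_4 = -1.7181.
u_4 = c_4 + 3.0200·q_1 + 4.6284·q_2 + 1.7181·q_3 = (0.4586, -0.8120, -2.2371, -2.9552, -0.9474).
‖u_4‖ = 3.9377, so q_4 = (0.1165, -0.2062, -0.5681, -0.7505, -0.2406).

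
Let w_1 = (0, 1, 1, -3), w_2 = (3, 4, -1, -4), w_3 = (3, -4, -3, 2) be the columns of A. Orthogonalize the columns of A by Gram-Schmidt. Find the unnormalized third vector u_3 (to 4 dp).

q_1 = w_1/‖w_1‖ = (0, 1, 1, -3)/3.3166 = (0.0000, 0.3015, 0.3015, -0.9045).
r_{12} = q_1·w_2 = 4.5227.
u_2 = w_2 − 4.5227·q_1 = (3.0000, 2.6364, -2.3636, 0.0909).
‖u_2‖ = 4.6417, so q_2 = (0.6463, 0.5680, -0.5092, 0.0196).
r_{13} = q_1·w_3 = -3.9196; r_{23} = q_2·w_3 = 1.2339.
u_3 = w_3 + 3.9196·q_1 − 1.2339·q_2 = (2.2025, -3.5190, -1.1899, -1.5696).

u_3 = (2.2025, -3.5190, -1.1899, -1.5696)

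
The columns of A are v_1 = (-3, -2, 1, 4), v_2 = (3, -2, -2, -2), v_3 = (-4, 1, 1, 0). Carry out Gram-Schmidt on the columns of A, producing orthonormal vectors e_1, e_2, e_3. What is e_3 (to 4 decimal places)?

e_3 = (-0.7197, -0.2491, -0.2215, -0.6090)

v_1 = (-3, -2, 1, 4); ‖v_1‖ = 5.4772, so e_1 = (-0.5477, -0.3651, 0.1826, 0.7303).
e_1·v_2 = (-0.5477)·3 + (-0.3651)·(-2) + 0.1826·(-2) + 0.7303·(-2) = -2.7386.
u_2 = v_2 + 2.7386·e_1 = (1.5000, -3.0000, -1.5000, 0.0000).
‖u_2‖ = 3.6742, so e_2 = (0.4082, -0.8165, -0.4082, 0.0000).
e_1·v_3 = (-0.5477)·(-4) + (-0.3651)·1 + 0.1826·1 + 0.7303·0 = 2.0083; e_2·v_3 = 0.4082·(-4) + (-0.8165)·1 + (-0.4082)·1 + (0.0000)·0 = -2.8577.
u_3 = v_3 − 2.0083·e_1 + 2.8577·e_2 = (-1.7333, -0.6000, -0.5333, -1.4667).
‖u_3‖ = 2.4083, so e_3 = (-0.7197, -0.2491, -0.2215, -0.6090).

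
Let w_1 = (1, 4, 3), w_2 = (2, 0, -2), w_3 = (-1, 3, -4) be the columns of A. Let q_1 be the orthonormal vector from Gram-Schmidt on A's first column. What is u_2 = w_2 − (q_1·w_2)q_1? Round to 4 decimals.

w_1 = (1, 4, 3); ‖w_1‖ = 5.0990, so q_1 = (0.1961, 0.7845, 0.5883).
q_1·w_2 = 0.1961·2 + 0.7845·0 + 0.5883·(-2) = -0.7845.
u_2 = w_2 + 0.7845·q_1 = (2.1538, 0.6154, -1.5385).

u_2 = (2.1538, 0.6154, -1.5385)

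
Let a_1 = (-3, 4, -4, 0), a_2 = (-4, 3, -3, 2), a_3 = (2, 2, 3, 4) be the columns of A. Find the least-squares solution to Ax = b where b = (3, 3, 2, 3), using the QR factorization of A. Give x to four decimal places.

x = (0.8150, -0.7653, 1.0865)

a_1 = (-3, 4, -4, 0); ‖a_1‖ = 6.4031, so e_1 = (-0.4685, 0.6247, -0.6247, 0.0000).
e_1·a_2 = (-0.4685)·(-4) + 0.6247·3 + (-0.6247)·(-3) + 0.0000·2 = 5.6223.
u_2 = a_2 − 5.6223·e_1 = (-1.3659, -0.5122, 0.5122, 2.0000).
‖u_2‖ = 2.5279, so e_2 = (-0.5403, -0.2026, 0.2026, 0.7912).
e_1·a_3 = (-0.4685)·2 + 0.6247·2 + (-0.6247)·3 + 0.0000·4 = -1.5617; e_2·a_3 = (-0.5403)·2 + (-0.2026)·2 + 0.2026·3 + 0.7912·4 = 2.2867.
u_3 = a_3 + 1.5617·e_1 − 2.2867·e_2 = (2.5038, 3.4389, 1.5611, 2.1908).
‖u_3‖ = 5.0331, so e_3 = (0.4975, 0.6833, 0.3102, 0.4353).
Qᵀb = (-0.7809, 0.5500, 5.4684).
Back-substitute: x_3 = 5.4684/5.0331 = 1.0865.
x_2 = (0.5500 − 2.2867·1.0865)/2.5279 = -0.7653.
x_1 = (-0.7809 − 5.6223·(-0.7653) + 1.5617·1.0865)/6.4031 = 0.8150.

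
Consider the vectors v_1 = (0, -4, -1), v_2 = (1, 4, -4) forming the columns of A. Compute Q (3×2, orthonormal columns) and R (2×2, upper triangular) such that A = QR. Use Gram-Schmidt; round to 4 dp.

q_1 = v_1/‖v_1‖ = (0, -4, -1)/4.1231 = (0.0000, -0.9701, -0.2425).
r_{12} = q_1·v_2 = -2.9104.
u_2 = v_2 + 2.9104·q_1 = (1.0000, 1.1765, -4.7059).
‖u_2‖ = 4.9527, so q_2 = (0.2019, 0.2375, -0.9502).

Q = [[0.0000, 0.2019], [-0.9701, 0.2375], [-0.2425, -0.9502]], R = [[4.1231, -2.9104], [0.0000, 4.9527]]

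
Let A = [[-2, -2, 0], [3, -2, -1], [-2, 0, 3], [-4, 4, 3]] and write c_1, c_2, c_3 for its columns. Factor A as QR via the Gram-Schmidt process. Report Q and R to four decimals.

Q = [[-0.3482, -0.8208, -0.3155], [0.5222, -0.0966, 0.4281], [-0.3482, -0.2897, 0.8450], [-0.6963, 0.4828, 0.0563]], R = [[5.7446, -3.1334, -3.6556], [0.0000, 3.7659, 0.6759], [0.0000, 0.0000, 2.2758]]

q_1 = c_1/‖c_1‖ = (-2, 3, -2, -4)/5.7446 = (-0.3482, 0.5222, -0.3482, -0.6963).
r_{12} = q_1·c_2 = -3.1334.
u_2 = c_2 + 3.1334·q_1 = (-3.0909, -0.3636, -1.0909, 1.8182).
‖u_2‖ = 3.7659, so q_2 = (-0.8208, -0.0966, -0.2897, 0.4828).
r_{13} = q_1·c_3 = -3.6556; r_{23} = q_2·c_3 = 0.6759.
u_3 = c_3 + 3.6556·q_1 − 0.6759·q_2 = (-0.7179, 0.9744, 1.9231, 0.1282).
‖u_3‖ = 2.2758, so q_3 = (-0.3155, 0.4281, 0.8450, 0.0563).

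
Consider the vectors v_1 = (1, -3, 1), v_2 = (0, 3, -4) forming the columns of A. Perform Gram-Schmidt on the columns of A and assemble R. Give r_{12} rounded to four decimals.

r_{12} = -3.9196

e_1 = v_1/‖v_1‖ = (1, -3, 1)/3.3166 = (0.3015, -0.9045, 0.3015).
r_{12} = e_1·v_2 = -3.9196.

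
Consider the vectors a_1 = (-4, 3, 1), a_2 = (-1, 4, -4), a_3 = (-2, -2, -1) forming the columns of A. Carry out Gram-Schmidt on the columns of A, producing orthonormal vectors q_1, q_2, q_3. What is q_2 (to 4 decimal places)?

a_1 = (-4, 3, 1); ‖a_1‖ = 5.0990, so q_1 = (-0.7845, 0.5883, 0.1961).
q_1·a_2 = (-0.7845)·(-1) + 0.5883·4 + 0.1961·(-4) = 2.3534.
u_2 = a_2 − 2.3534·q_1 = (0.8462, 2.6154, -4.4615).
‖u_2‖ = 5.2404, so q_2 = (0.1615, 0.4991, -0.8514).

q_2 = (0.1615, 0.4991, -0.8514)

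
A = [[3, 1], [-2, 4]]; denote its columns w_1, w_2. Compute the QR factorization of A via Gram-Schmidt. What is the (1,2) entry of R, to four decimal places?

r_{12} = -1.3868

e_1 = w_1/‖w_1‖ = (3, -2)/3.6056 = (0.8321, -0.5547).
r_{12} = e_1·w_2 = -1.3868.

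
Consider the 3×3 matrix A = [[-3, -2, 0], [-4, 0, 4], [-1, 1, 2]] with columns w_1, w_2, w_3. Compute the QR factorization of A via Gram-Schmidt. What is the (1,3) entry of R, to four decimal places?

q_1 = w_1/‖w_1‖ = (-3, -4, -1)/5.0990 = (-0.5883, -0.7845, -0.1961).
r_{13} = q_1·w_3 = -3.5301.

r_{13} = -3.5301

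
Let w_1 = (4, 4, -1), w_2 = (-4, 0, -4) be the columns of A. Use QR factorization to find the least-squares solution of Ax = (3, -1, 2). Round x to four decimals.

x = (-0.0526, -0.6447)

w_1 = (4, 4, -1); ‖w_1‖ = 5.7446, so q_1 = (0.6963, 0.6963, -0.1741).
q_1·w_2 = 0.6963·(-4) + 0.6963·0 + (-0.1741)·(-4) = -2.0889.
u_2 = w_2 + 2.0889·q_1 = (-2.5455, 1.4545, -4.3636).
‖u_2‖ = 5.2570, so q_2 = (-0.4842, 0.2767, -0.8301).
Qᵀb = (1.0445, -3.3894).
Back-substitute: x_2 = -3.3894/5.2570 = -0.6447.
x_1 = (1.0445 + 2.0889·(-0.6447))/5.7446 = -0.0526.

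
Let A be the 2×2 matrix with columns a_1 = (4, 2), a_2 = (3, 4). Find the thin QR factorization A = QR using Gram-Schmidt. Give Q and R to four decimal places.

q_1 = a_1/‖a_1‖ = (4, 2)/4.4721 = (0.8944, 0.4472).
r_{12} = q_1·a_2 = 4.4721.
u_2 = a_2 − 4.4721·q_1 = (-1.0000, 2.0000).
‖u_2‖ = 2.2361, so q_2 = (-0.4472, 0.8944).

Q = [[0.8944, -0.4472], [0.4472, 0.8944]], R = [[4.4721, 4.4721], [0.0000, 2.2361]]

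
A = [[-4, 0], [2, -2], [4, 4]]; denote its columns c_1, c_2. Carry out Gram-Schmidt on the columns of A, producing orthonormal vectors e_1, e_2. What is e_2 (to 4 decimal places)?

e_2 = (0.3333, -0.6667, 0.6667)

c_1 = (-4, 2, 4); ‖c_1‖ = 6.0000, so e_1 = (-0.6667, 0.3333, 0.6667).
e_1·c_2 = (-0.6667)·0 + 0.3333·(-2) + 0.6667·4 = 2.0000.
u_2 = c_2 − 2.0000·e_1 = (1.3333, -2.6667, 2.6667).
‖u_2‖ = 4.0000, so e_2 = (0.3333, -0.6667, 0.6667).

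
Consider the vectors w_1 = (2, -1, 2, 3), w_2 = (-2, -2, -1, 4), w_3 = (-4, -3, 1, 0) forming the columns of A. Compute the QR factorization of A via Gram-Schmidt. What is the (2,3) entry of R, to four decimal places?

w_1 = (2, -1, 2, 3); ‖w_1‖ = 4.2426, so q_1 = (0.4714, -0.2357, 0.4714, 0.7071).
q_1·w_2 = 0.4714·(-2) + (-0.2357)·(-2) + 0.4714·(-1) + 0.7071·4 = 1.8856.
u_2 = w_2 − 1.8856·q_1 = (-2.8889, -1.5556, -1.8889, 2.6667).
‖u_2‖ = 4.6308, so q_2 = (-0.6238, -0.3359, -0.4079, 0.5759).
r_{23} = q_2·w_3 = 3.0952.

r_{23} = 3.0952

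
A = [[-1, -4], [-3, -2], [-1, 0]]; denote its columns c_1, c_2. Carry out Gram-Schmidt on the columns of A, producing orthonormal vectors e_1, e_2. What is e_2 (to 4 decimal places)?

e_2 = (-0.9358, 0.2202, 0.2752)

c_1 = (-1, -3, -1); ‖c_1‖ = 3.3166, so e_1 = (-0.3015, -0.9045, -0.3015).
e_1·c_2 = (-0.3015)·(-4) + (-0.9045)·(-2) + (-0.3015)·0 = 3.0151.
u_2 = c_2 − 3.0151·e_1 = (-3.0909, 0.7273, 0.9091).
‖u_2‖ = 3.3029, so e_2 = (-0.9358, 0.2202, 0.2752).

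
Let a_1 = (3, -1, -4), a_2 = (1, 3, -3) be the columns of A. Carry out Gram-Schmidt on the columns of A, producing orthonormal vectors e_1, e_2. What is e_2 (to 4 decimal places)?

e_2 = (-0.1048, 0.9435, -0.3145)

e_1 = a_1/‖a_1‖ = (3, -1, -4)/5.0990 = (0.5883, -0.1961, -0.7845).
r_{12} = e_1·a_2 = 2.3534.
u_2 = a_2 − 2.3534·e_1 = (-0.3846, 3.4615, -1.1538).
‖u_2‖ = 3.6690, so e_2 = (-0.1048, 0.9435, -0.3145).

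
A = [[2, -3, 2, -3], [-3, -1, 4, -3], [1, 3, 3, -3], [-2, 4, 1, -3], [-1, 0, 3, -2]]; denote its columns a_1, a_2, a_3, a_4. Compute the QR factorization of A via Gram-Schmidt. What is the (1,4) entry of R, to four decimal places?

r_{14} = 1.8353

a_1 = (2, -3, 1, -2, -1); ‖a_1‖ = 4.3589, so e_1 = (0.4588, -0.6882, 0.2294, -0.4588, -0.2294).
r_{14} = e_1·a_4 = 1.8353.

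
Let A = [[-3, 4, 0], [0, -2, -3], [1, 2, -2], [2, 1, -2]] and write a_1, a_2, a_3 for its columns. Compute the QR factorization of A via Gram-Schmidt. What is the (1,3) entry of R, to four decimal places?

r_{13} = -1.6036

a_1 = (-3, 0, 1, 2); ‖a_1‖ = 3.7417, so q_1 = (-0.8018, 0.0000, 0.2673, 0.5345).
r_{13} = q_1·a_3 = -1.6036.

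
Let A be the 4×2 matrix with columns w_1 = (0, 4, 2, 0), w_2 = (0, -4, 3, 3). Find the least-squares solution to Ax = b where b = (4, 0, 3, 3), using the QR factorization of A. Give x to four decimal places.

q_1 = w_1/‖w_1‖ = (0, 4, 2, 0)/4.4721 = (0.0000, 0.8944, 0.4472, 0.0000).
r_{12} = q_1·w_2 = -2.2361.
u_2 = w_2 + 2.2361·q_1 = (0.0000, -2.0000, 4.0000, 3.0000).
‖u_2‖ = 5.3852, so q_2 = (0.0000, -0.3714, 0.7428, 0.5571).
Qᵀb = (1.3416, 3.8996).
Back-substitute: x_2 = 3.8996/5.3852 = 0.7241.
x_1 = (1.3416 + 2.2361·0.7241)/4.4721 = 0.6621.

x = (0.6621, 0.7241)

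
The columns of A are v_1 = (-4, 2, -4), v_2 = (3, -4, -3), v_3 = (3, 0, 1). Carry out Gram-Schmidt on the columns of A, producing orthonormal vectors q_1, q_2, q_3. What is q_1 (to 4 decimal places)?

q_1 = v_1/‖v_1‖ = (-4, 2, -4)/6.0000 = (-0.6667, 0.3333, -0.6667).

q_1 = (-0.6667, 0.3333, -0.6667)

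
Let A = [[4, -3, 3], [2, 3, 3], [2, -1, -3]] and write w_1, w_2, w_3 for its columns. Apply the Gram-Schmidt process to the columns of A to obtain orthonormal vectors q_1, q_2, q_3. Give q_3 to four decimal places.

w_1 = (4, 2, 2); ‖w_1‖ = 4.8990, so q_1 = (0.8165, 0.4082, 0.4082).
q_1·w_2 = 0.8165·(-3) + 0.4082·3 + 0.4082·(-1) = -1.6330.
u_2 = w_2 + 1.6330·q_1 = (-1.6667, 3.6667, -0.3333).
‖u_2‖ = 4.0415, so q_2 = (-0.4124, 0.9073, -0.0825).
q_1·w_3 = 0.8165·3 + 0.4082·3 + 0.4082·(-3) = 2.4495; q_2·w_3 = (-0.4124)·3 + 0.9073·3 + (-0.0825)·(-3) = 1.7321.
u_3 = w_3 − 2.4495·q_1 − 1.7321·q_2 = (1.7143, 0.4286, -3.8571).
‖u_3‖ = 4.2426, so q_3 = (0.4041, 0.1010, -0.9091).

q_3 = (0.4041, 0.1010, -0.9091)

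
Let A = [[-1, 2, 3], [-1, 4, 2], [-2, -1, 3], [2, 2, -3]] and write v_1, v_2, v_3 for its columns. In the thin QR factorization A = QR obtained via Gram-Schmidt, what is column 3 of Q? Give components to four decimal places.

q_3 = (0.8581, -0.4767, -0.1907, 0.0000)

q_1 = v_1/‖v_1‖ = (-1, -1, -2, 2)/3.1623 = (-0.3162, -0.3162, -0.6325, 0.6325).
r_{12} = q_1·v_2 = 0.0000.
u_2 = v_2 − 0.0000·q_1 = (2.0000, 4.0000, -1.0000, 2.0000).
‖u_2‖ = 5.0000, so q_2 = (0.4000, 0.8000, -0.2000, 0.4000).
r_{13} = q_1·v_3 = -5.3759; r_{23} = q_2·v_3 = 1.0000.
u_3 = v_3 + 5.3759·q_1 − 1.0000·q_2 = (0.9000, -0.5000, -0.2000, 0.0000).
‖u_3‖ = 1.0488, so q_3 = (0.8581, -0.4767, -0.1907, 0.0000).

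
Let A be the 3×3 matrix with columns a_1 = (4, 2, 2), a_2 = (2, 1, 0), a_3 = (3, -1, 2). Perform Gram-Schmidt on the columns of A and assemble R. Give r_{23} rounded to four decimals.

r_{23} = -0.9129

a_1 = (4, 2, 2); ‖a_1‖ = 4.8990, so e_1 = (0.8165, 0.4082, 0.4082).
e_1·a_2 = 0.8165·2 + 0.4082·1 + 0.4082·0 = 2.0412.
u_2 = a_2 − 2.0412·e_1 = (0.3333, 0.1667, -0.8333).
‖u_2‖ = 0.9129, so e_2 = (0.3651, 0.1826, -0.9129).
r_{23} = e_2·a_3 = -0.9129.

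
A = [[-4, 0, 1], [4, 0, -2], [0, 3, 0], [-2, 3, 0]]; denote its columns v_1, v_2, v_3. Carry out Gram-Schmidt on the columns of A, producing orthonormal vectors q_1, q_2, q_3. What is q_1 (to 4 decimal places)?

v_1 = (-4, 4, 0, -2); ‖v_1‖ = 6.0000, so q_1 = (-0.6667, 0.6667, 0.0000, -0.3333).

q_1 = (-0.6667, 0.6667, 0.0000, -0.3333)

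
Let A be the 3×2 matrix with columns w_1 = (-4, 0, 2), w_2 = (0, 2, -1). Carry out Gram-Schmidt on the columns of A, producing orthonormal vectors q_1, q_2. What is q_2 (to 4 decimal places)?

q_2 = (-0.1826, 0.9129, -0.3651)

w_1 = (-4, 0, 2); ‖w_1‖ = 4.4721, so q_1 = (-0.8944, 0.0000, 0.4472).
q_1·w_2 = (-0.8944)·0 + 0.0000·2 + 0.4472·(-1) = -0.4472.
u_2 = w_2 + 0.4472·q_1 = (-0.4000, 2.0000, -0.8000).
‖u_2‖ = 2.1909, so q_2 = (-0.1826, 0.9129, -0.3651).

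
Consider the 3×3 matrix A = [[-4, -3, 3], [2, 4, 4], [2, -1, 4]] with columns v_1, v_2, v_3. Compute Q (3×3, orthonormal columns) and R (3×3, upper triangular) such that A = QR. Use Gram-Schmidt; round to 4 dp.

Q = [[-0.8165, 0.0000, 0.5774], [0.4082, 0.7071, 0.5774], [0.4082, -0.7071, 0.5774]], R = [[4.8990, 3.6742, 0.8165], [0.0000, 3.5355, 0.0000], [0.0000, 0.0000, 6.3509]]

q_1 = v_1/‖v_1‖ = (-4, 2, 2)/4.8990 = (-0.8165, 0.4082, 0.4082).
r_{12} = q_1·v_2 = 3.6742.
u_2 = v_2 − 3.6742·q_1 = (0.0000, 2.5000, -2.5000).
‖u_2‖ = 3.5355, so q_2 = (0.0000, 0.7071, -0.7071).
r_{13} = q_1·v_3 = 0.8165; r_{23} = q_2·v_3 = 0.0000.
u_3 = v_3 − 0.8165·q_1 − 0.0000·q_2 = (3.6667, 3.6667, 3.6667).
‖u_3‖ = 6.3509, so q_3 = (0.5774, 0.5774, 0.5774).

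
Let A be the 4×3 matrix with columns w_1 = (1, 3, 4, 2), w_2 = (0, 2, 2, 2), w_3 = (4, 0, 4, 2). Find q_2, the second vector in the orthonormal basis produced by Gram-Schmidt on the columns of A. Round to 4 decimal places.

q_2 = (-0.5477, 0.1826, -0.3651, 0.7303)

w_1 = (1, 3, 4, 2); ‖w_1‖ = 5.4772, so q_1 = (0.1826, 0.5477, 0.7303, 0.3651).
q_1·w_2 = 0.1826·0 + 0.5477·2 + 0.7303·2 + 0.3651·2 = 3.2863.
u_2 = w_2 − 3.2863·q_1 = (-0.6000, 0.2000, -0.4000, 0.8000).
‖u_2‖ = 1.0954, so q_2 = (-0.5477, 0.1826, -0.3651, 0.7303).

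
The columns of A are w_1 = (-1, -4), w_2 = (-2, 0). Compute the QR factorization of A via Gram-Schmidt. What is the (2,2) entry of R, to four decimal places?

w_1 = (-1, -4); ‖w_1‖ = 4.1231, so q_1 = (-0.2425, -0.9701).
q_1·w_2 = (-0.2425)·(-2) + (-0.9701)·0 = 0.4851.
u_2 = w_2 − 0.4851·q_1 = (-1.8824, 0.4706).
r_{22} = ‖u_2‖ = 1.9403.

r_{22} = 1.9403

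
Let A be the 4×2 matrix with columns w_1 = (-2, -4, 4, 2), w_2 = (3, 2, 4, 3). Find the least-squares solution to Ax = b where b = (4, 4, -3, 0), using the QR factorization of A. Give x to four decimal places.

x = (-0.9835, 0.4176)

q_1 = w_1/‖w_1‖ = (-2, -4, 4, 2)/6.3246 = (-0.3162, -0.6325, 0.6325, 0.3162).
r_{12} = q_1·w_2 = 1.2649.
u_2 = w_2 − 1.2649·q_1 = (3.4000, 2.8000, 3.2000, 2.6000).
‖u_2‖ = 6.0332, so q_2 = (0.5635, 0.4641, 0.5304, 0.4309).
Qᵀb = (-5.6921, 2.5194).
Back-substitute: x_2 = 2.5194/6.0332 = 0.4176.
x_1 = (-5.6921 − 1.2649·0.4176)/6.3246 = -0.9835.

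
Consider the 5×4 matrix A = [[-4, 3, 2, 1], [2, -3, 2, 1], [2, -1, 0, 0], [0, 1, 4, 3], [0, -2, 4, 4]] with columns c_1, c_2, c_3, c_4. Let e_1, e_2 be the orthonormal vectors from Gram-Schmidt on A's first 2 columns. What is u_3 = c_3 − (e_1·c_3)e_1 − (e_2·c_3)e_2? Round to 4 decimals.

c_1 = (-4, 2, 2, 0, 0); ‖c_1‖ = 4.8990, so e_1 = (-0.8165, 0.4082, 0.4082, 0.0000, 0.0000).
e_1·c_2 = (-0.8165)·3 + 0.4082·(-3) + 0.4082·(-1) + 0.0000·1 + 0.0000·(-2) = -4.0825.
u_2 = c_2 + 4.0825·e_1 = (-0.3333, -1.3333, 0.6667, 1.0000, -2.0000).
‖u_2‖ = 2.7080, so e_2 = (-0.1231, -0.4924, 0.2462, 0.3693, -0.7385).
e_1·c_3 = (-0.8165)·2 + 0.4082·2 + 0.4082·0 + 0.0000·4 + 0.0000·4 = -0.8165; e_2·c_3 = (-0.1231)·2 + (-0.4924)·2 + 0.2462·0 + 0.3693·4 + (-0.7385)·4 = -2.7080.
u_3 = c_3 + 0.8165·e_1 + 2.7080·e_2 = (1.0000, 1.0000, 1.0000, 5.0000, 2.0000).

u_3 = (1.0000, 1.0000, 1.0000, 5.0000, 2.0000)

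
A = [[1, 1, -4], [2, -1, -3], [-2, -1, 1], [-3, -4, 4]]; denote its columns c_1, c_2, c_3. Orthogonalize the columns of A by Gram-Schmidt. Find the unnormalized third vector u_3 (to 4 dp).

u_3 = (-2.6474, -0.5029, -1.6358, -0.1272)

c_1 = (1, 2, -2, -3); ‖c_1‖ = 4.2426, so q_1 = (0.2357, 0.4714, -0.4714, -0.7071).
q_1·c_2 = 0.2357·1 + 0.4714·(-1) + (-0.4714)·(-1) + (-0.7071)·(-4) = 3.0641.
u_2 = c_2 − 3.0641·q_1 = (0.2778, -2.4444, 0.4444, -1.8333).
‖u_2‖ = 3.1002, so q_2 = (0.0896, -0.7885, 0.1434, -0.5914).
q_1·c_3 = 0.2357·(-4) + 0.4714·(-3) + (-0.4714)·1 + (-0.7071)·4 = -5.6569; q_2·c_3 = 0.0896·(-4) + (-0.7885)·(-3) + 0.1434·1 + (-0.5914)·4 = -0.2150.
u_3 = c_3 + 5.6569·q_1 + 0.2150·q_2 = (-2.6474, -0.5029, -1.6358, -0.1272).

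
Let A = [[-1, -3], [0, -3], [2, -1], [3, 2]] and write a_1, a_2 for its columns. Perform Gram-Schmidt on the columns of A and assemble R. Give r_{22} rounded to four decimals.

a_1 = (-1, 0, 2, 3); ‖a_1‖ = 3.7417, so e_1 = (-0.2673, 0.0000, 0.5345, 0.8018).
e_1·a_2 = (-0.2673)·(-3) + 0.0000·(-3) + 0.5345·(-1) + 0.8018·2 = 1.8708.
u_2 = a_2 − 1.8708·e_1 = (-2.5000, -3.0000, -2.0000, 0.5000).
r_{22} = ‖u_2‖ = 4.4159.

r_{22} = 4.4159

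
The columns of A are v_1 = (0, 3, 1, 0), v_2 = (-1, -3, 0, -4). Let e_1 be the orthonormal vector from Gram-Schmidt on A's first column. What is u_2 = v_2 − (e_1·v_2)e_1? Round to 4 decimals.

v_1 = (0, 3, 1, 0); ‖v_1‖ = 3.1623, so e_1 = (0.0000, 0.9487, 0.3162, 0.0000).
e_1·v_2 = 0.0000·(-1) + 0.9487·(-3) + 0.3162·0 + 0.0000·(-4) = -2.8460.
u_2 = v_2 + 2.8460·e_1 = (-1.0000, -0.3000, 0.9000, -4.0000).

u_2 = (-1.0000, -0.3000, 0.9000, -4.0000)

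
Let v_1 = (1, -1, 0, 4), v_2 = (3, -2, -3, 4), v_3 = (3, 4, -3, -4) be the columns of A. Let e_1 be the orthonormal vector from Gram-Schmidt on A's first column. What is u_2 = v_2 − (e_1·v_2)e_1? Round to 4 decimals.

e_1 = v_1/‖v_1‖ = (1, -1, 0, 4)/4.2426 = (0.2357, -0.2357, 0.0000, 0.9428).
r_{12} = e_1·v_2 = 4.9497.
u_2 = v_2 − 4.9497·e_1 = (1.8333, -0.8333, -3.0000, -0.6667).

u_2 = (1.8333, -0.8333, -3.0000, -0.6667)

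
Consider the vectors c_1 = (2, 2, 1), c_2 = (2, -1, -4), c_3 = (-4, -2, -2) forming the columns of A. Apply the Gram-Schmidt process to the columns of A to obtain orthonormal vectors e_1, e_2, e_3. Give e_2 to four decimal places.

e_2 = (0.5392, -0.1225, -0.8332)

c_1 = (2, 2, 1); ‖c_1‖ = 3.0000, so e_1 = (0.6667, 0.6667, 0.3333).
e_1·c_2 = 0.6667·2 + 0.6667·(-1) + 0.3333·(-4) = -0.6667.
u_2 = c_2 + 0.6667·e_1 = (2.4444, -0.5556, -3.7778).
‖u_2‖ = 4.5338, so e_2 = (0.5392, -0.1225, -0.8332).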